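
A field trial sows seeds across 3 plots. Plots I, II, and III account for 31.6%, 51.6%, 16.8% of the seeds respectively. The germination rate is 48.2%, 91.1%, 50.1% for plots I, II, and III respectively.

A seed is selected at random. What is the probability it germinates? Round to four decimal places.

P(G) ≈ 0.7066

P(G) = P(G|I)·P(I) + P(G|II)·P(II) + P(G|III)·P(III)
      = 0.482·0.316 + 0.911·0.516 + 0.501·0.168
      = 0.152312 + 0.470076 + 0.084168 = 0.706556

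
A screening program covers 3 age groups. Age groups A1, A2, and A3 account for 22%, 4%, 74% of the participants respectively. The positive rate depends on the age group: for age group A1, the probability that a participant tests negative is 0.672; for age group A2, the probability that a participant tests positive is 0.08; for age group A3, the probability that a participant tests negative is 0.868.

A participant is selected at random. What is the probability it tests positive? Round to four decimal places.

P(T|A1) = 1 − 0.672 = 0.328.
P(T|A3) = 1 − 0.868 = 0.132.
By the law of total probability,
P(T) = P(T|A1)·P(A1) + P(T|A2)·P(A2) + P(T|A3)·P(A3)
      = 0.328·0.22 + 0.08·0.04 + 0.132·0.74
      = 0.07216 + 0.0032 + 0.09768 = 0.17304

0.1730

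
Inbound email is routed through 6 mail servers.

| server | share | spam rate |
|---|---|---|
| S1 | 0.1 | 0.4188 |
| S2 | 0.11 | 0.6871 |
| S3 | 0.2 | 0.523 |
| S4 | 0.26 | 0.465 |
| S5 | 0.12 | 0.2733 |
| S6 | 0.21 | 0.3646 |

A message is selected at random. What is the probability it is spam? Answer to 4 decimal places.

0.4523

Using total probability over the partition,
P(S) = P(S|S1)·P(S1) + P(S|S2)·P(S2) + P(S|S3)·P(S3) + P(S|S4)·P(S4) + P(S|S5)·P(S5) + P(S|S6)·P(S6)
      = 0.4188·0.1 + 0.6871·0.11 + 0.523·0.2 + 0.465·0.26 + 0.2733·0.12 + 0.3646·0.21
      = 0.04188 + 0.075581 + 0.1046 + 0.1209 + 0.032796 + 0.076566 = 0.452323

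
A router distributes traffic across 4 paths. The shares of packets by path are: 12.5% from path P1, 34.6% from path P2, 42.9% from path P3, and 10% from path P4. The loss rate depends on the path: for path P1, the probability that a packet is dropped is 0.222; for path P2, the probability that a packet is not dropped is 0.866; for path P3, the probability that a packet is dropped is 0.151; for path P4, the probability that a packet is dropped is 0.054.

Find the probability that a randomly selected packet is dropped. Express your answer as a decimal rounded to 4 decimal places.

P(L|P2) = 1 − 0.866 = 0.134.
P(L) = P(L|P1)·P(P1) + P(L|P2)·P(P2) + P(L|P3)·P(P3) + P(L|P4)·P(P4)
      = 0.222·0.125 + 0.134·0.346 + 0.151·0.429 + 0.054·0.1
      = 0.02775 + 0.046364 + 0.064779 + 0.0054 = 0.144293

0.1443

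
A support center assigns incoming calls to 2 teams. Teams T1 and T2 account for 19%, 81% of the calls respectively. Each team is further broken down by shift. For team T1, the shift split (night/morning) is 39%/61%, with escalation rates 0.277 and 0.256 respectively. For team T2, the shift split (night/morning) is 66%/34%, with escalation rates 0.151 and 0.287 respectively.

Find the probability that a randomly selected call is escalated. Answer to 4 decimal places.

0.2100

P(E|T1) = 0.39·0.277 + 0.61·0.256 = 0.10803 + 0.15616 = 0.26419
P(E|T2) = 0.66·0.151 + 0.34·0.287 = 0.09966 + 0.09758 = 0.19724
By total probability over the outer partition,
P(E) = 0.19·0.26419 + 0.81·0.19724
      = 0.0501961 + 0.1597644 = 0.2099605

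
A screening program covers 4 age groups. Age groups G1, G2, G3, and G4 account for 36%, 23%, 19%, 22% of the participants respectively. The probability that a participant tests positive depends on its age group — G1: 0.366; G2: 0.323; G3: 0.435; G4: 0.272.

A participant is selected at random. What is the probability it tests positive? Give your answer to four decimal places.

Using total probability over the partition,
P(T) = P(T|G1)·P(G1) + P(T|G2)·P(G2) + P(T|G3)·P(G3) + P(T|G4)·P(G4)
      = 0.366·0.36 + 0.323·0.23 + 0.435·0.19 + 0.272·0.22
      = 0.13176 + 0.07429 + 0.08265 + 0.05984 = 0.34854

0.3485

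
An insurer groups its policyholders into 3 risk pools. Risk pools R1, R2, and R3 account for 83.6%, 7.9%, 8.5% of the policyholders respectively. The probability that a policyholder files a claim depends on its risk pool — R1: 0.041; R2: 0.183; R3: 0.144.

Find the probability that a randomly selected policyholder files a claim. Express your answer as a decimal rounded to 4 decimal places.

P(C) ≈ 0.0610

By the law of total probability,
P(C) = P(C|R1)·P(R1) + P(C|R2)·P(R2) + P(C|R3)·P(R3)
      = 0.041·0.836 + 0.183·0.079 + 0.144·0.085
      = 0.034276 + 0.014457 + 0.01224 = 0.060973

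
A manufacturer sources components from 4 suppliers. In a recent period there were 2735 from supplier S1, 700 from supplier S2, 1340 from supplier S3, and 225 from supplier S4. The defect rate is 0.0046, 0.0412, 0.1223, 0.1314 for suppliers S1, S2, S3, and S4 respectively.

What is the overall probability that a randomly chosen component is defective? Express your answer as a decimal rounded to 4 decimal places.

P(D) ≈ 0.0470

Total: 2735 + 700 + 1340 + 225 = 5000.
P(S1) = 2735/5000 = 0.547. P(S2) = 700/5000 = 0.14. P(S3) = 1340/5000 = 0.268. P(S4) = 225/5000 = 0.045.
Summing over the partition,
P(D) = P(D|S1)·P(S1) + P(D|S2)·P(S2) + P(D|S3)·P(S3) + P(D|S4)·P(S4)
      = 0.0046·0.547 + 0.0412·0.14 + 0.1223·0.268 + 0.1314·0.045
      = 0.0025162 + 0.005768 + 0.0327764 + 0.005913 = 0.0469736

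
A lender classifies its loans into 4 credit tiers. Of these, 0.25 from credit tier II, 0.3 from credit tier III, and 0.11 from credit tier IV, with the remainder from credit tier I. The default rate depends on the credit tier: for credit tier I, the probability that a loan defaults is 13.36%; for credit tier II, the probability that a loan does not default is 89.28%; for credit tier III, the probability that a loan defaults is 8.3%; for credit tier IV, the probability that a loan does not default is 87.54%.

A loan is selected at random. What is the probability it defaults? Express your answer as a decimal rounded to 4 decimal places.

P(I) = 1 − (0.25 + 0.3 + 0.11) = 0.34.
P(D|II) = 1 − 0.8928 = 0.1072.
P(D|IV) = 1 − 0.8754 = 0.1246.
By the law of total probability,
P(D) = P(D|I)·P(I) + P(D|II)·P(II) + P(D|III)·P(III) + P(D|IV)·P(IV)
      = 0.1336·0.34 + 0.1072·0.25 + 0.083·0.3 + 0.1246·0.11
      = 0.045424 + 0.0268 + 0.0249 + 0.013706 = 0.11083

0.1108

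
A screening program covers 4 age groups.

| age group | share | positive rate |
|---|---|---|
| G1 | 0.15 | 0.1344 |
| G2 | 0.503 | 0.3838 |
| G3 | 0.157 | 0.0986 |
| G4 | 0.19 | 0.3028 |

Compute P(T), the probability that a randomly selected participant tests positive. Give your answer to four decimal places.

0.2862

By the law of total probability,
P(T) = P(T|G1)·P(G1) + P(T|G2)·P(G2) + P(T|G3)·P(G3) + P(T|G4)·P(G4)
      = 0.1344·0.15 + 0.3838·0.503 + 0.0986·0.157 + 0.3028·0.19
      = 0.02016 + 0.1930514 + 0.0154802 + 0.057532 = 0.2862236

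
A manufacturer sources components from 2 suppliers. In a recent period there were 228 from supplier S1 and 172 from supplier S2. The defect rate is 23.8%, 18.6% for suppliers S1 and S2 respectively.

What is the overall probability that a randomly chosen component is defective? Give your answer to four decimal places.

P(D) ≈ 0.2156

Total: 228 + 172 = 400.
P(S1) = 228/400 = 0.57. P(S2) = 172/400 = 0.43.
P(D) = P(D|S1)·P(S1) + P(D|S2)·P(S2)
      = 0.238·0.57 + 0.186·0.43
      = 0.13566 + 0.07998 = 0.21564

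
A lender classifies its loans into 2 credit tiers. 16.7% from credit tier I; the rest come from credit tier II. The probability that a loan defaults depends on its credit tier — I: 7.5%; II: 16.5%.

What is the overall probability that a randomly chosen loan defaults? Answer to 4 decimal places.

P(II) = 1 − (0.167) = 0.833.
By the law of total probability,
P(D) = P(D|I)·P(I) + P(D|II)·P(II)
      = 0.075·0.167 + 0.165·0.833
      = 0.012525 + 0.137445 = 0.14997

0.1500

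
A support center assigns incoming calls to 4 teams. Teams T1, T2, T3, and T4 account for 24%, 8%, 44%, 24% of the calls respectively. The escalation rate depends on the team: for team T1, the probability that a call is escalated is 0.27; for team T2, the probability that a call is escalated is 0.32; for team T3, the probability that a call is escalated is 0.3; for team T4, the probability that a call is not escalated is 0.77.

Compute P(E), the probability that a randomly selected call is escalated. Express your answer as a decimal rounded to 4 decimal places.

P(E|T4) = 1 − 0.77 = 0.23.
P(E) = P(E|T1)·P(T1) + P(E|T2)·P(T2) + P(E|T3)·P(T3) + P(E|T4)·P(T4)
      = 0.27·0.24 + 0.32·0.08 + 0.3·0.44 + 0.23·0.24
      = 0.0648 + 0.0256 + 0.132 + 0.0552 = 0.2776

P(E) ≈ 0.2776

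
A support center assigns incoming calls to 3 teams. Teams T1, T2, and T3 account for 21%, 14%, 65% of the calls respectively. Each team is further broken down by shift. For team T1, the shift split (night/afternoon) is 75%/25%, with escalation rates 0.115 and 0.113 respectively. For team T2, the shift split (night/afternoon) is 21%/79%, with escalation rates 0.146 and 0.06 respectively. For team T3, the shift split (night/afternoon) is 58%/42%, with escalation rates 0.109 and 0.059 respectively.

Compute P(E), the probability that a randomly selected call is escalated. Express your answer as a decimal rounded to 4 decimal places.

0.0922

P(E|T1) = 0.75·0.115 + 0.25·0.113 = 0.08625 + 0.02825 = 0.1145
P(E|T2) = 0.21·0.146 + 0.79·0.06 = 0.03066 + 0.0474 = 0.07806
P(E|T3) = 0.58·0.109 + 0.42·0.059 = 0.06322 + 0.02478 = 0.088
Then overall,
P(E) = 0.21·0.1145 + 0.14·0.07806 + 0.65·0.088
      = 0.024045 + 0.0109284 + 0.0572 = 0.0921734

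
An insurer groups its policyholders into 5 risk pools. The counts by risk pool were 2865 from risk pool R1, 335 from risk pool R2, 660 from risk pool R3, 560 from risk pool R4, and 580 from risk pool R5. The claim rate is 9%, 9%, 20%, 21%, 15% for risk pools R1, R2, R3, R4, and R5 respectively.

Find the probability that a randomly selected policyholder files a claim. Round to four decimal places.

P(C) ≈ 0.1249

Total: 2865 + 335 + 660 + 560 + 580 = 5000.
P(R1) = 2865/5000 = 0.573. P(R2) = 335/5000 = 0.067. P(R3) = 660/5000 = 0.132. P(R4) = 560/5000 = 0.112. P(R5) = 580/5000 = 0.116.
P(C) = P(C|R1)·P(R1) + P(C|R2)·P(R2) + P(C|R3)·P(R3) + P(C|R4)·P(R4) + P(C|R5)·P(R5)
      = 0.09·0.573 + 0.09·0.067 + 0.2·0.132 + 0.21·0.112 + 0.15·0.116
      = 0.05157 + 0.00603 + 0.0264 + 0.02352 + 0.0174 = 0.12492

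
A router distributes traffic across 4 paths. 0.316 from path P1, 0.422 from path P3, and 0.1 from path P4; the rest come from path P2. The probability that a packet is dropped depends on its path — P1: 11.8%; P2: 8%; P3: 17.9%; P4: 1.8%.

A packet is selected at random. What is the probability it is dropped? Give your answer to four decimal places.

P(P2) = 1 − (0.316 + 0.422 + 0.1) = 0.162.
Using total probability over the partition,
P(L) = P(L|P1)·P(P1) + P(L|P2)·P(P2) + P(L|P3)·P(P3) + P(L|P4)·P(P4)
      = 0.118·0.316 + 0.08·0.162 + 0.179·0.422 + 0.018·0.1
      = 0.037288 + 0.01296 + 0.075538 + 0.0018 = 0.127586

0.1276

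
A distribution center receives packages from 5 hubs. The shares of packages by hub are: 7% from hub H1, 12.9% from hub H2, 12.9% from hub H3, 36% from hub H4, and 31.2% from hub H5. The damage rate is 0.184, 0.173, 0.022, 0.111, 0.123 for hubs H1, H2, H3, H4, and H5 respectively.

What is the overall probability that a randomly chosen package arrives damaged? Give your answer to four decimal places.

0.1164

P(D) = P(D|H1)·P(H1) + P(D|H2)·P(H2) + P(D|H3)·P(H3) + P(D|H4)·P(H4) + P(D|H5)·P(H5)
      = 0.184·0.07 + 0.173·0.129 + 0.022·0.129 + 0.111·0.36 + 0.123·0.312
      = 0.01288 + 0.022317 + 0.002838 + 0.03996 + 0.038376 = 0.116371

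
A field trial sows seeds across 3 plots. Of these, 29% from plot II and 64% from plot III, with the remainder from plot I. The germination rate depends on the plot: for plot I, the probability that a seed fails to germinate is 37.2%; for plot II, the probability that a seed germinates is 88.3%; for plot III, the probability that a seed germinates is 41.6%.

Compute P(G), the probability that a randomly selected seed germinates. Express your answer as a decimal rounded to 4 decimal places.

P(I) = 1 − (0.29 + 0.64) = 0.07.
P(G|I) = 1 − 0.372 = 0.628.
P(G) = P(G|I)·P(I) + P(G|II)·P(II) + P(G|III)·P(III)
      = 0.628·0.07 + 0.883·0.29 + 0.416·0.64
      = 0.04396 + 0.25607 + 0.26624 = 0.56627

P(G) ≈ 0.5663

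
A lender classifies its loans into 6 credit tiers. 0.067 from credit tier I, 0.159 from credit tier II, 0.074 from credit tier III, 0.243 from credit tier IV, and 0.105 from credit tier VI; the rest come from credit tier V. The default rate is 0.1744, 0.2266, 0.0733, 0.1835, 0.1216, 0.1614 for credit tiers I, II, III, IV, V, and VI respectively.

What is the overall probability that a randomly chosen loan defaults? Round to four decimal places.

0.1575

P(V) = 1 − (0.067 + 0.159 + 0.074 + 0.243 + 0.105) = 0.352.
P(D) = P(D|I)·P(I) + P(D|II)·P(II) + P(D|III)·P(III) + P(D|IV)·P(IV) + P(D|V)·P(V) + P(D|VI)·P(VI)
      = 0.1744·0.067 + 0.2266·0.159 + 0.0733·0.074 + 0.1835·0.243 + 0.1216·0.352 + 0.1614·0.105
      = 0.0116848 + 0.0360294 + 0.0054242 + 0.0445905 + 0.0428032 + 0.016947 = 0.1574791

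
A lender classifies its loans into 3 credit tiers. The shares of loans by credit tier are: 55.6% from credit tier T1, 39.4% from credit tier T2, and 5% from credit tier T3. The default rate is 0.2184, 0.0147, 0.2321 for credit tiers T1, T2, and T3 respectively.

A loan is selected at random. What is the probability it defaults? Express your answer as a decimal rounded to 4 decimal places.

0.1388

P(D) = P(D|T1)·P(T1) + P(D|T2)·P(T2) + P(D|T3)·P(T3)
      = 0.2184·0.556 + 0.0147·0.394 + 0.2321·0.05
      = 0.1214304 + 0.0057918 + 0.011605 = 0.1388272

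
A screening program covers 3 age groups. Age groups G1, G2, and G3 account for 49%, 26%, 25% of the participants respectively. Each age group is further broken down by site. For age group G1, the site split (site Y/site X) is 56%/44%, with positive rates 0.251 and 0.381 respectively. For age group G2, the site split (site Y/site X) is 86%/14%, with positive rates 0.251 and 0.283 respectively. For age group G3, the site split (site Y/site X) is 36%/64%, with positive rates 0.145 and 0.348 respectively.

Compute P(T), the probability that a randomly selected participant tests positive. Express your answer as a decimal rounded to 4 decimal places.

P(T|G1) = 0.56·0.251 + 0.44·0.381 = 0.14056 + 0.16764 = 0.3082
P(T|G2) = 0.86·0.251 + 0.14·0.283 = 0.21586 + 0.03962 = 0.25548
P(T|G3) = 0.36·0.145 + 0.64·0.348 = 0.0522 + 0.22272 = 0.27492
Then overall,
P(T) = 0.49·0.3082 + 0.26·0.25548 + 0.25·0.27492
      = 0.151018 + 0.0664248 + 0.06873 = 0.2861728

P(T) ≈ 0.2862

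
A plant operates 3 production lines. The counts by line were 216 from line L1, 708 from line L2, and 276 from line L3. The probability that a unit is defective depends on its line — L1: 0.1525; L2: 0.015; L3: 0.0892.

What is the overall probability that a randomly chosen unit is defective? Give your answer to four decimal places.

0.0568

Total: 216 + 708 + 276 = 1200.
P(L1) = 216/1200 = 0.18. P(L2) = 708/1200 = 0.59. P(L3) = 276/1200 = 0.23.
By the law of total probability,
P(D) = P(D|L1)·P(L1) + P(D|L2)·P(L2) + P(D|L3)·P(L3)
      = 0.1525·0.18 + 0.015·0.59 + 0.0892·0.23
      = 0.02745 + 0.00885 + 0.020516 = 0.056816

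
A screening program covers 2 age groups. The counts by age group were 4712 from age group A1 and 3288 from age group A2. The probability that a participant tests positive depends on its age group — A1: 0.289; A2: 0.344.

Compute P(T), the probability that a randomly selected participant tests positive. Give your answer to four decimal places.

Total: 4712 + 3288 = 8000.
P(A1) = 4712/8000 = 0.589. P(A2) = 3288/8000 = 0.411.
P(T) = P(T|A1)·P(A1) + P(T|A2)·P(A2)
      = 0.289·0.589 + 0.344·0.411
      = 0.170221 + 0.141384 = 0.311605

0.3116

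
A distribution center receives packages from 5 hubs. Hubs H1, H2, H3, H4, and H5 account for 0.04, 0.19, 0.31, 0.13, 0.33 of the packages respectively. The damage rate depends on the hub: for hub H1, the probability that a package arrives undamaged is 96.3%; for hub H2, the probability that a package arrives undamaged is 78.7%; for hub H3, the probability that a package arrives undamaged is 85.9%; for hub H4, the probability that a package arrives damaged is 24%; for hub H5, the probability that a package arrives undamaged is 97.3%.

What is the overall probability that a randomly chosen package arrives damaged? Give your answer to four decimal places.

P(D|H1) = 1 − 0.963 = 0.037.
P(D|H2) = 1 − 0.787 = 0.213.
P(D|H3) = 1 − 0.859 = 0.141.
P(D|H5) = 1 − 0.973 = 0.027.
P(D) = P(D|H1)·P(H1) + P(D|H2)·P(H2) + P(D|H3)·P(H3) + P(D|H4)·P(H4) + P(D|H5)·P(H5)
      = 0.037·0.04 + 0.213·0.19 + 0.141·0.31 + 0.24·0.13 + 0.027·0.33
      = 0.00148 + 0.04047 + 0.04371 + 0.0312 + 0.00891 = 0.12577

P(D) ≈ 0.1258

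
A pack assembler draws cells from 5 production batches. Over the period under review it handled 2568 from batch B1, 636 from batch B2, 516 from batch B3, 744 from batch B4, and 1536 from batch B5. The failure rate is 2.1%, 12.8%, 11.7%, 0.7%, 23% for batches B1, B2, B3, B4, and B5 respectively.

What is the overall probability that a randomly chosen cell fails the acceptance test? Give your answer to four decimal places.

0.0924

Total: 2568 + 636 + 516 + 744 + 1536 = 6000.
P(B1) = 2568/6000 = 0.428. P(B2) = 636/6000 = 0.106. P(B3) = 516/6000 = 0.086. P(B4) = 744/6000 = 0.124. P(B5) = 1536/6000 = 0.256.
Using total probability over the partition,
P(F) = P(F|B1)·P(B1) + P(F|B2)·P(B2) + P(F|B3)·P(B3) + P(F|B4)·P(B4) + P(F|B5)·P(B5)
      = 0.021·0.428 + 0.128·0.106 + 0.117·0.086 + 0.007·0.124 + 0.23·0.256
      = 0.008988 + 0.013568 + 0.010062 + 0.000868 + 0.05888 = 0.092366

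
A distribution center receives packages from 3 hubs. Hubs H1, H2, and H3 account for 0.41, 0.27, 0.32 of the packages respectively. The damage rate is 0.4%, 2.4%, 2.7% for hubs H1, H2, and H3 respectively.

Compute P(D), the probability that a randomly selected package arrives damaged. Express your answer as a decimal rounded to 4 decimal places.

Summing over the partition,
P(D) = P(D|H1)·P(H1) + P(D|H2)·P(H2) + P(D|H3)·P(H3)
      = 0.004·0.41 + 0.024·0.27 + 0.027·0.32
      = 0.00164 + 0.00648 + 0.00864 = 0.01676

P(D) ≈ 0.0168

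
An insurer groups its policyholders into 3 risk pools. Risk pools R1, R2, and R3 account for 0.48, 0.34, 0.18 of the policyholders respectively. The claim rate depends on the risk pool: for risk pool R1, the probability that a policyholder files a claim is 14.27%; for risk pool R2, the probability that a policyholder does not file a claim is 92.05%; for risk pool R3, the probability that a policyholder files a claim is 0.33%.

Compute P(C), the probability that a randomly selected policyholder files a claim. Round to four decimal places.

P(C|R2) = 1 − 0.9205 = 0.0795.
Using total probability over the partition,
P(C) = P(C|R1)·P(R1) + P(C|R2)·P(R2) + P(C|R3)·P(R3)
      = 0.1427·0.48 + 0.0795·0.34 + 0.0033·0.18
      = 0.068496 + 0.02703 + 0.000594 = 0.09612

0.0961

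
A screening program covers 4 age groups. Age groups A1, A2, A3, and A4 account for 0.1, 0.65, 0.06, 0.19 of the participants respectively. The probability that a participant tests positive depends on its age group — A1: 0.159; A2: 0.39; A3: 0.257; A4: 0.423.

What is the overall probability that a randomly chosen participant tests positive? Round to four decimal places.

P(T) = P(T|A1)·P(A1) + P(T|A2)·P(A2) + P(T|A3)·P(A3) + P(T|A4)·P(A4)
      = 0.159·0.1 + 0.39·0.65 + 0.257·0.06 + 0.423·0.19
      = 0.0159 + 0.2535 + 0.01542 + 0.08037 = 0.36519

P(T) ≈ 0.3652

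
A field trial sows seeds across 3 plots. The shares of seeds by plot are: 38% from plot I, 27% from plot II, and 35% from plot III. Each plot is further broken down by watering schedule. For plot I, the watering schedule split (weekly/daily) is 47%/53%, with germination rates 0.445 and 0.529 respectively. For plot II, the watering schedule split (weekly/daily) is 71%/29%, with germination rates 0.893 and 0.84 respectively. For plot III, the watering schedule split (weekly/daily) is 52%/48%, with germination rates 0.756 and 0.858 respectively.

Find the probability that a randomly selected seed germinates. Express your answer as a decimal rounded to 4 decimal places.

0.7047

P(G|I) = 0.47·0.445 + 0.53·0.529 = 0.20915 + 0.28037 = 0.48952
P(G|II) = 0.71·0.893 + 0.29·0.84 = 0.63403 + 0.2436 = 0.87763
P(G|III) = 0.52·0.756 + 0.48·0.858 = 0.39312 + 0.41184 = 0.80496
Then overall,
P(G) = 0.38·0.48952 + 0.27·0.87763 + 0.35·0.80496
      = 0.1860176 + 0.2369601 + 0.281736 = 0.7047137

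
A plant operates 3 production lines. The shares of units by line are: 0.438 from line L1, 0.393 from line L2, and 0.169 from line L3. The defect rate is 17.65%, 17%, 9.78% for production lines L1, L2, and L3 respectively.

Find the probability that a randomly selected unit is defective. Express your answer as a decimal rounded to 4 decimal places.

0.1606

P(D) = P(D|L1)·P(L1) + P(D|L2)·P(L2) + P(D|L3)·P(L3)
      = 0.1765·0.438 + 0.17·0.393 + 0.0978·0.169
      = 0.077307 + 0.06681 + 0.0165282 = 0.1606452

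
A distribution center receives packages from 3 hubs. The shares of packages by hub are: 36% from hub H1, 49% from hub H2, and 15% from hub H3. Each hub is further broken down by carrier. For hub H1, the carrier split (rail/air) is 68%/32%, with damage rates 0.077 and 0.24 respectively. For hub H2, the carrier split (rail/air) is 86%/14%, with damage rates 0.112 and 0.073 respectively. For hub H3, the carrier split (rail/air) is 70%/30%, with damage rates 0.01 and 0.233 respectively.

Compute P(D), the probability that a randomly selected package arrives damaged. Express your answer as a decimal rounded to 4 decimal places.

P(D) ≈ 0.1102

P(D|H1) = 0.68·0.077 + 0.32·0.24 = 0.05236 + 0.0768 = 0.12916
P(D|H2) = 0.86·0.112 + 0.14·0.073 = 0.09632 + 0.01022 = 0.10654
P(D|H3) = 0.7·0.01 + 0.3·0.233 = 0.007 + 0.0699 = 0.0769
By total probability over the outer partition,
P(D) = 0.36·0.12916 + 0.49·0.10654 + 0.15·0.0769
      = 0.0464976 + 0.0522046 + 0.011535 = 0.1102372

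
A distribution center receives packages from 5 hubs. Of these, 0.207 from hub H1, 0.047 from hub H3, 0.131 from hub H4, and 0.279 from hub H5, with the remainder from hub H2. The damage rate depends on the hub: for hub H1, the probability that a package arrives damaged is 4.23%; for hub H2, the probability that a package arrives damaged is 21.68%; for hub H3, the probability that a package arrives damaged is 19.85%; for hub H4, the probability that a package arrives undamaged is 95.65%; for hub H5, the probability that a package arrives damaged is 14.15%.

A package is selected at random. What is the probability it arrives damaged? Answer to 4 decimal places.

P(H2) = 1 − (0.207 + 0.047 + 0.131 + 0.279) = 0.336.
P(D|H4) = 1 − 0.9565 = 0.0435.
By the law of total probability,
P(D) = P(D|H1)·P(H1) + P(D|H2)·P(H2) + P(D|H3)·P(H3) + P(D|H4)·P(H4) + P(D|H5)·P(H5)
      = 0.0423·0.207 + 0.2168·0.336 + 0.1985·0.047 + 0.0435·0.131 + 0.1415·0.279
      = 0.0087561 + 0.0728448 + 0.0093295 + 0.0056985 + 0.0394785 = 0.1361074

0.1361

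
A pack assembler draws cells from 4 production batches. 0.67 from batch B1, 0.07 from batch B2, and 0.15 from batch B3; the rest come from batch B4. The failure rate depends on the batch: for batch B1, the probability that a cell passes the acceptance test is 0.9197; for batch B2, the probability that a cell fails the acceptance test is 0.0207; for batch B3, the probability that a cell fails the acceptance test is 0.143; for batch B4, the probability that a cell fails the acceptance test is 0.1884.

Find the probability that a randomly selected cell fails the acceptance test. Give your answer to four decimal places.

P(B4) = 1 − (0.67 + 0.07 + 0.15) = 0.11.
P(F|B1) = 1 − 0.9197 = 0.0803.
P(F) = P(F|B1)·P(B1) + P(F|B2)·P(B2) + P(F|B3)·P(B3) + P(F|B4)·P(B4)
      = 0.0803·0.67 + 0.0207·0.07 + 0.143·0.15 + 0.1884·0.11
      = 0.053801 + 0.001449 + 0.02145 + 0.020724 = 0.097424

P(F) ≈ 0.0974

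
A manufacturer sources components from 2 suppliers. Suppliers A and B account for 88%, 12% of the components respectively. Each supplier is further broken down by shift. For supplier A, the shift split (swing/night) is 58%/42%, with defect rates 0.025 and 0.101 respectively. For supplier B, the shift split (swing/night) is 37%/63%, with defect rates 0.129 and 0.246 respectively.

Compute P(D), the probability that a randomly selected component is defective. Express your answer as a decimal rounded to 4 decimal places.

P(D|A) = 0.58·0.025 + 0.42·0.101 = 0.0145 + 0.04242 = 0.05692
P(D|B) = 0.37·0.129 + 0.63·0.246 = 0.04773 + 0.15498 = 0.20271
By total probability over the outer partition,
P(D) = 0.88·0.05692 + 0.12·0.20271
      = 0.0500896 + 0.0243252 = 0.0744148

0.0744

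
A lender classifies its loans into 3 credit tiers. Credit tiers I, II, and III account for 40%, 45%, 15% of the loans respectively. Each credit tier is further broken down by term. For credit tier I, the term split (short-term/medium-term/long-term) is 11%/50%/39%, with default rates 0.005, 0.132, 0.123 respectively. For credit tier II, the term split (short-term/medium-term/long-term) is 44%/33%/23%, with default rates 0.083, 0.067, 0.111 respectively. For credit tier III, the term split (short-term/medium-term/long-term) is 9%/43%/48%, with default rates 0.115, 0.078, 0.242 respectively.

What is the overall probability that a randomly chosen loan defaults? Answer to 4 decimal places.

0.1077

P(D|I) = 0.11·0.005 + 0.5·0.132 + 0.39·0.123 = 0.00055 + 0.066 + 0.04797 = 0.11452
P(D|II) = 0.44·0.083 + 0.33·0.067 + 0.23·0.111 = 0.03652 + 0.02211 + 0.02553 = 0.08416
P(D|III) = 0.09·0.115 + 0.43·0.078 + 0.48·0.242 = 0.01035 + 0.03354 + 0.11616 = 0.16005
By total probability over the outer partition,
P(D) = 0.4·0.11452 + 0.45·0.08416 + 0.15·0.16005
      = 0.045808 + 0.037872 + 0.0240075 = 0.1076875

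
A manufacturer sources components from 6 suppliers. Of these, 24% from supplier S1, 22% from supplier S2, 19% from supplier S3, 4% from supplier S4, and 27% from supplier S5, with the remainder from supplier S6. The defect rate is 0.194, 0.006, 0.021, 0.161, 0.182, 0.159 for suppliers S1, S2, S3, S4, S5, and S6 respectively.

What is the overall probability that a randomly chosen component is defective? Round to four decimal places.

P(D) ≈ 0.1138

P(S6) = 1 − (0.24 + 0.22 + 0.19 + 0.04 + 0.27) = 0.04.
P(D) = P(D|S1)·P(S1) + P(D|S2)·P(S2) + P(D|S3)·P(S3) + P(D|S4)·P(S4) + P(D|S5)·P(S5) + P(D|S6)·P(S6)
      = 0.194·0.24 + 0.006·0.22 + 0.021·0.19 + 0.161·0.04 + 0.182·0.27 + 0.159·0.04
      = 0.04656 + 0.00132 + 0.00399 + 0.00644 + 0.04914 + 0.00636 = 0.11381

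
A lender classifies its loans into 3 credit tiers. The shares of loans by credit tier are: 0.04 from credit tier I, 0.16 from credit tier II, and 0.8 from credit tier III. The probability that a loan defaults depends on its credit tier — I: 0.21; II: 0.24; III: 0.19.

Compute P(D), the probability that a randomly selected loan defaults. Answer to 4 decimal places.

Summing over the partition,
P(D) = P(D|I)·P(I) + P(D|II)·P(II) + P(D|III)·P(III)
      = 0.21·0.04 + 0.24·0.16 + 0.19·0.8
      = 0.0084 + 0.0384 + 0.152 = 0.1988

0.1988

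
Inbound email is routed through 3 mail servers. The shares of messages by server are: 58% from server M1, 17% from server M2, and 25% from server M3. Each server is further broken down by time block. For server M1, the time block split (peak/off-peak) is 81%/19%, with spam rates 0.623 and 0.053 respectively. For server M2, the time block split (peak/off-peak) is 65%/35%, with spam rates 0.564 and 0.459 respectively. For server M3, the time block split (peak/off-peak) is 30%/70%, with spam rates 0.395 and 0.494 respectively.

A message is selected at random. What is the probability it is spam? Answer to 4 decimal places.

P(S|M1) = 0.81·0.623 + 0.19·0.053 = 0.50463 + 0.01007 = 0.5147
P(S|M2) = 0.65·0.564 + 0.35·0.459 = 0.3666 + 0.16065 = 0.52725
P(S|M3) = 0.3·0.395 + 0.7·0.494 = 0.1185 + 0.3458 = 0.4643
Then overall,
P(S) = 0.58·0.5147 + 0.17·0.52725 + 0.25·0.4643
      = 0.298526 + 0.0896325 + 0.116075 = 0.5042335

0.5042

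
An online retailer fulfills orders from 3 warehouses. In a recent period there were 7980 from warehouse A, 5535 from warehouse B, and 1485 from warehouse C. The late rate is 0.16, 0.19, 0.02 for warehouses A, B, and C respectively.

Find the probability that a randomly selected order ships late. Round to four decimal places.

Total: 7980 + 5535 + 1485 = 15000.
P(A) = 7980/15000 = 0.532. P(B) = 5535/15000 = 0.369. P(C) = 1485/15000 = 0.099.
P(L) = P(L|A)·P(A) + P(L|B)·P(B) + P(L|C)·P(C)
      = 0.16·0.532 + 0.19·0.369 + 0.02·0.099
      = 0.08512 + 0.07011 + 0.00198 = 0.15721

P(L) ≈ 0.1572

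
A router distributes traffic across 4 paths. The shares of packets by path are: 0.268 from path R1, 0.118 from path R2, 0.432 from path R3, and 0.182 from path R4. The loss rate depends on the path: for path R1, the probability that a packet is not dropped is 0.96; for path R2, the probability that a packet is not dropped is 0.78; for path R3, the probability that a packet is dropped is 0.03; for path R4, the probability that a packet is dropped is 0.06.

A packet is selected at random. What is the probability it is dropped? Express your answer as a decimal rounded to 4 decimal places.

P(L|R1) = 1 − 0.96 = 0.04.
P(L|R2) = 1 − 0.78 = 0.22.
P(L) = P(L|R1)·P(R1) + P(L|R2)·P(R2) + P(L|R3)·P(R3) + P(L|R4)·P(R4)
      = 0.04·0.268 + 0.22·0.118 + 0.03·0.432 + 0.06·0.182
      = 0.01072 + 0.02596 + 0.01296 + 0.01092 = 0.06056

0.0606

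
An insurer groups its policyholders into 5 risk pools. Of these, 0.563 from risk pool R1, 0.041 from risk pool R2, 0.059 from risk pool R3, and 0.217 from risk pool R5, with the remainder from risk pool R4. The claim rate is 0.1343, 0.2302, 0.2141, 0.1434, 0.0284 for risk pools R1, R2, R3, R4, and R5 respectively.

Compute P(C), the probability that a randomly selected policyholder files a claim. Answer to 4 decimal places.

0.1211

P(R4) = 1 − (0.563 + 0.041 + 0.059 + 0.217) = 0.12.
P(C) = P(C|R1)·P(R1) + P(C|R2)·P(R2) + P(C|R3)·P(R3) + P(C|R4)·P(R4) + P(C|R5)·P(R5)
      = 0.1343·0.563 + 0.2302·0.041 + 0.2141·0.059 + 0.1434·0.12 + 0.0284·0.217
      = 0.0756109 + 0.0094382 + 0.0126319 + 0.017208 + 0.0061628 = 0.1210518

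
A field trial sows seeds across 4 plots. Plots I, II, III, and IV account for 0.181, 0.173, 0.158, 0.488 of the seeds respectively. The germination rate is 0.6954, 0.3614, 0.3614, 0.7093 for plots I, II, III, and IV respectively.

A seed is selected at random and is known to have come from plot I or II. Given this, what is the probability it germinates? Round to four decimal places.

P(G|S) ≈ 0.5322

Let S = {I, II}.
P(S) = 0.181 + 0.173 = 0.354.
P(G ∩ S) = 0.6954·0.181 + 0.3614·0.173 = 0.1258674 + 0.0625222 = 0.1883896.
P(G | S) = 0.1883896 / 0.354 = 0.532174…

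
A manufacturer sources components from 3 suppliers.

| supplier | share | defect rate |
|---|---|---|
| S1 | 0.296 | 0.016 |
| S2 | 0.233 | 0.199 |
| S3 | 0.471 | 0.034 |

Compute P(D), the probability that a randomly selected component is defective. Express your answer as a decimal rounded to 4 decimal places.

0.0671

P(D) = P(D|S1)·P(S1) + P(D|S2)·P(S2) + P(D|S3)·P(S3)
      = 0.016·0.296 + 0.199·0.233 + 0.034·0.471
      = 0.004736 + 0.046367 + 0.016014 = 0.067117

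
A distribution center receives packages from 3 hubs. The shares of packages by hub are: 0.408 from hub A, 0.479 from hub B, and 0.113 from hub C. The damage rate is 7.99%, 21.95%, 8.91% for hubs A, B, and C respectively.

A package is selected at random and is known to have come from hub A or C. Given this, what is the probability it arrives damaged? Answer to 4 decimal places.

Let S = {A, C}.
P(S) = 0.408 + 0.113 = 0.521.
P(D ∩ S) = 0.0799·0.408 + 0.0891·0.113 = 0.0325992 + 0.0100683 = 0.0426675.
P(D | S) = 0.0426675 / 0.521 = 0.081895…

P(D|S) ≈ 0.0819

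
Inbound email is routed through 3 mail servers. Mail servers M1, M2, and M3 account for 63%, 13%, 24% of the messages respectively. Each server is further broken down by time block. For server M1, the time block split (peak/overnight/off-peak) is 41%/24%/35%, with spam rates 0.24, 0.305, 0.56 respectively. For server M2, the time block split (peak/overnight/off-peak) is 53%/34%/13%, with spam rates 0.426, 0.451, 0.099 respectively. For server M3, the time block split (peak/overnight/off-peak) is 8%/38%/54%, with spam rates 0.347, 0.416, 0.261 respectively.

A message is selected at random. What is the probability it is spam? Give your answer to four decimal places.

0.3610

P(S|M1) = 0.41·0.24 + 0.24·0.305 + 0.35·0.56 = 0.0984 + 0.0732 + 0.196 = 0.3676
P(S|M2) = 0.53·0.426 + 0.34·0.451 + 0.13·0.099 = 0.22578 + 0.15334 + 0.01287 = 0.39199
P(S|M3) = 0.08·0.347 + 0.38·0.416 + 0.54·0.261 = 0.02776 + 0.15808 + 0.14094 = 0.32678
Then overall,
P(S) = 0.63·0.3676 + 0.13·0.39199 + 0.24·0.32678
      = 0.231588 + 0.0509587 + 0.0784272 = 0.3609739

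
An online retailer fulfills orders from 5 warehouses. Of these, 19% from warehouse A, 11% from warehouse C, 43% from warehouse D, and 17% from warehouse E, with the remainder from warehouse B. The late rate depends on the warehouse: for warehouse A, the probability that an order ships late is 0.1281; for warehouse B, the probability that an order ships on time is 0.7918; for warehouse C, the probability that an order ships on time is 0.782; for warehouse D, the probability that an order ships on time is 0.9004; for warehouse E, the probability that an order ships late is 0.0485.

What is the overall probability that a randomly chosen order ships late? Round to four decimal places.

P(B) = 1 − (0.19 + 0.11 + 0.43 + 0.17) = 0.1.
P(L|B) = 1 − 0.7918 = 0.2082.
P(L|C) = 1 − 0.782 = 0.218.
P(L|D) = 1 − 0.9004 = 0.0996.
Using total probability over the partition,
P(L) = P(L|A)·P(A) + P(L|B)·P(B) + P(L|C)·P(C) + P(L|D)·P(D) + P(L|E)·P(E)
      = 0.1281·0.19 + 0.2082·0.1 + 0.218·0.11 + 0.0996·0.43 + 0.0485·0.17
      = 0.024339 + 0.02082 + 0.02398 + 0.042828 + 0.008245 = 0.120212

P(L) ≈ 0.1202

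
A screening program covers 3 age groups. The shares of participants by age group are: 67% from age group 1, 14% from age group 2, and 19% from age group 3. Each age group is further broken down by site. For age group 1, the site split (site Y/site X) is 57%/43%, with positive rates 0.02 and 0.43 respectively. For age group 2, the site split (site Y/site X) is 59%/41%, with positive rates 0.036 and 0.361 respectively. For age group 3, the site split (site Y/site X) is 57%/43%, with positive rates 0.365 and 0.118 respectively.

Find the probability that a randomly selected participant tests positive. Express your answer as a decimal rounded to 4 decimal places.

0.2044

P(T|1) = 0.57·0.02 + 0.43·0.43 = 0.0114 + 0.1849 = 0.1963
P(T|2) = 0.59·0.036 + 0.41·0.361 = 0.02124 + 0.14801 = 0.16925
P(T|3) = 0.57·0.365 + 0.43·0.118 = 0.20805 + 0.05074 = 0.25879
Then overall,
P(T) = 0.67·0.1963 + 0.14·0.16925 + 0.19·0.25879
      = 0.131521 + 0.023695 + 0.0491701 = 0.2043861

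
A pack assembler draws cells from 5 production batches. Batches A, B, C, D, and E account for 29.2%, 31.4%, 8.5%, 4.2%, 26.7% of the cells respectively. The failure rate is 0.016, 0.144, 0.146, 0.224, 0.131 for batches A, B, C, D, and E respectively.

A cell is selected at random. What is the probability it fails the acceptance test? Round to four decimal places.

P(F) ≈ 0.1067

Using total probability over the partition,
P(F) = P(F|A)·P(A) + P(F|B)·P(B) + P(F|C)·P(C) + P(F|D)·P(D) + P(F|E)·P(E)
      = 0.016·0.292 + 0.144·0.314 + 0.146·0.085 + 0.224·0.042 + 0.131·0.267
      = 0.004672 + 0.045216 + 0.01241 + 0.009408 + 0.034977 = 0.106683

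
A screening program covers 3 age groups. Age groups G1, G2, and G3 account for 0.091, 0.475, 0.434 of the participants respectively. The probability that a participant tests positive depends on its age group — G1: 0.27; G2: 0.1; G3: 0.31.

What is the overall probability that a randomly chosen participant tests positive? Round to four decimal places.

0.2066

Using total probability over the partition,
P(T) = P(T|G1)·P(G1) + P(T|G2)·P(G2) + P(T|G3)·P(G3)
      = 0.27·0.091 + 0.1·0.475 + 0.31·0.434
      = 0.02457 + 0.0475 + 0.13454 = 0.20661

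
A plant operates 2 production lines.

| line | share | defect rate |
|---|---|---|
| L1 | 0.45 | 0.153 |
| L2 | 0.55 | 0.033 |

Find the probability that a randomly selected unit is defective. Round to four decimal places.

P(D) = P(D|L1)·P(L1) + P(D|L2)·P(L2)
      = 0.153·0.45 + 0.033·0.55
      = 0.06885 + 0.01815 = 0.087

0.0870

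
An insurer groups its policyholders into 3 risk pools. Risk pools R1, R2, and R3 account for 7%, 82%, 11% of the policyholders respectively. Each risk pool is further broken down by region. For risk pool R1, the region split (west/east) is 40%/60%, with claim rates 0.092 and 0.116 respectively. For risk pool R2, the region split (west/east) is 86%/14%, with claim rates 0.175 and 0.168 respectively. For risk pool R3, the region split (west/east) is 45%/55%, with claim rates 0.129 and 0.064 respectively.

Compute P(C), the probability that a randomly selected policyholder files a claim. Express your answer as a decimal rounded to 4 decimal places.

P(C|R1) = 0.4·0.092 + 0.6·0.116 = 0.0368 + 0.0696 = 0.1064
P(C|R2) = 0.86·0.175 + 0.14·0.168 = 0.1505 + 0.02352 = 0.17402
P(C|R3) = 0.45·0.129 + 0.55·0.064 = 0.05805 + 0.0352 = 0.09325
Then overall,
P(C) = 0.07·0.1064 + 0.82·0.17402 + 0.11·0.09325
      = 0.007448 + 0.1426964 + 0.0102575 = 0.1604019

0.1604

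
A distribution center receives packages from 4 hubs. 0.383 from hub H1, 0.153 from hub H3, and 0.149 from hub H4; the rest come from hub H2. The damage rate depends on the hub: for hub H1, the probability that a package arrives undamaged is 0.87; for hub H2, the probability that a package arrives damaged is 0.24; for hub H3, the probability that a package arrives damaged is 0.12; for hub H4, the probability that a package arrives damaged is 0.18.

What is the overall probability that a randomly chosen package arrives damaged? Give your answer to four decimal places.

P(D) ≈ 0.1706

P(H2) = 1 − (0.383 + 0.153 + 0.149) = 0.315.
P(D|H1) = 1 − 0.87 = 0.13.
P(D) = P(D|H1)·P(H1) + P(D|H2)·P(H2) + P(D|H3)·P(H3) + P(D|H4)·P(H4)
      = 0.13·0.383 + 0.24·0.315 + 0.12·0.153 + 0.18·0.149
      = 0.04979 + 0.0756 + 0.01836 + 0.02682 = 0.17057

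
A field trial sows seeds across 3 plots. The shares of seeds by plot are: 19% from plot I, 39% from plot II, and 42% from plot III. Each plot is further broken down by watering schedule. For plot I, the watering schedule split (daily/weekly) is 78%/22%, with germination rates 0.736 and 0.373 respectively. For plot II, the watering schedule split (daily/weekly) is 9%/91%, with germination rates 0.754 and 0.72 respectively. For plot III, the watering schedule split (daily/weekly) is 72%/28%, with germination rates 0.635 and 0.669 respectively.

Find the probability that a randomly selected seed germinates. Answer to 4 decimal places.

P(G|I) = 0.78·0.736 + 0.22·0.373 = 0.57408 + 0.08206 = 0.65614
P(G|II) = 0.09·0.754 + 0.91·0.72 = 0.06786 + 0.6552 = 0.72306
P(G|III) = 0.72·0.635 + 0.28·0.669 = 0.4572 + 0.18732 = 0.64452
By total probability over the outer partition,
P(G) = 0.19·0.65614 + 0.39·0.72306 + 0.42·0.64452
      = 0.1246666 + 0.2819934 + 0.2706984 = 0.6773584

P(G) ≈ 0.6774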